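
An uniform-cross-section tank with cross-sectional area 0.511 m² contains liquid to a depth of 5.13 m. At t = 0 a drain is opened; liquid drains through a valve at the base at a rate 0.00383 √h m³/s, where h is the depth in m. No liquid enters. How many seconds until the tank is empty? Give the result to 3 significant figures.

604 s

A dh/dt = −Q_out = −0.00383 √h.
∫ h^(−1/2) dh = −(0.00383/A) ∫ dt, giving 2√h = 2√h₀ − (0.00383/A) t.
Set h = 0: 2√h₀ = (0.00383/A) t_empty ⇒ t_empty = 2A√h₀/0.00383.
t_empty = 2·0.511·√5.13/0.00383 = 1.0220·2.2650/0.00383 = 604.38 s.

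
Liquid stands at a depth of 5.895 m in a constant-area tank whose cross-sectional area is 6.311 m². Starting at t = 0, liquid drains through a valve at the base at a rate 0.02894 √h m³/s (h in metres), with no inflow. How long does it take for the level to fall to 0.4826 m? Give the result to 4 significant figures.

A dh/dt = −Q_out = −0.02894 √h.
∫ h^(−1/2) dh = −(0.02894/A) ∫ dt, giving 2√h = 2√h₀ − (0.02894/A) t.
t = 2A(√h₀ − √h)/0.02894 = 2·6.311·(√5.895 − √0.4826)/0.02894
  = 12.6220 × (2.42796 − 0.694694) / 0.02894 = 755.954 s.

756.0 s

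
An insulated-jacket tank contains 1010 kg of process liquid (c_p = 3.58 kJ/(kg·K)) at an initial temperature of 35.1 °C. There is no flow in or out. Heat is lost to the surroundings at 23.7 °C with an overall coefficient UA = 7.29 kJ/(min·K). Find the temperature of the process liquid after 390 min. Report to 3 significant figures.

M c_p dT/dt = −UA(T − T_amb).
dT/dt = (T_ss − T)/τ with T_ss = T_amb = 23.700 °C, τ = M c_p/UA = 1010·3.58/7.29 = 495.99 min.
T approaches T_ss exponentially: T(t) = T_ss + (T₀ − T_ss) e^(−t/τ).
T(390) = 23.700 + (11.400)·0.45553 = 28.893 °C.

28.9 °C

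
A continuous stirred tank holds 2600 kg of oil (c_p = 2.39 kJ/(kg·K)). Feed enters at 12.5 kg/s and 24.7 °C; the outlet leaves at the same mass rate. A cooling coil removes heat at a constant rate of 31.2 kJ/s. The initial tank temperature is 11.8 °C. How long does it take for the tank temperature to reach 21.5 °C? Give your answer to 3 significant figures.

355 s

M c_p dT/dt = ṁ c_p (T_in − T) − Q̇.
τ = M/ṁ = 208.00 s; T_ss = T_in − Q̇/(ṁ c_p) = 23.656 °C.
T(t) = T_ss + (T₀ − T_ss) e^(−t/τ). Set T = 21.5:
e^(−t/τ) = (21.5 − 23.656)/(11.8 − 23.656) = 0.18182
t = −208.00 · ln(0.18182) = 354.58 s.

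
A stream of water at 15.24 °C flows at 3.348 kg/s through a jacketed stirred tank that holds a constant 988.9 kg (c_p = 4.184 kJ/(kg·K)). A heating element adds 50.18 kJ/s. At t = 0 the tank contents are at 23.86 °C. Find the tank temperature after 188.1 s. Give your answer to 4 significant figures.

First-law balance (no shaft work): M c_p dT/dt = ṁ c_p (T_in − T) + 50.18.
Rearrange: dT/dt = (T_ss − T)/τ with τ = M/ṁ = 295.370 s and T_ss = T_in + Q̇/(ṁ c_p) = 18.8222 °C.
This is linear first-order; T(t) = T_ss + (T₀ − T_ss) e^(−t/τ).
T(188.1) = 18.8222 + (5.03777)·e^(−188.1/295.370) = 18.8222 + (5.03777)·0.528968 = 21.4870 °C.

21.49 °C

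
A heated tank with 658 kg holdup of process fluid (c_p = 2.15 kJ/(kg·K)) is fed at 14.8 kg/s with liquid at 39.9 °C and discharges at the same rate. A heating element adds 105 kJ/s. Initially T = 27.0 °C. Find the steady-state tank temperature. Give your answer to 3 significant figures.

43.2 °C

First-law balance (no shaft work): M c_p dT/dt = ṁ c_p (T_in − T) + 105.
At steady state dT/dt = 0 ⇒ T_ss = T_in + Q̇/(ṁ c_p) = 39.9 + 105/(14.8·2.15) = 43.200 °C.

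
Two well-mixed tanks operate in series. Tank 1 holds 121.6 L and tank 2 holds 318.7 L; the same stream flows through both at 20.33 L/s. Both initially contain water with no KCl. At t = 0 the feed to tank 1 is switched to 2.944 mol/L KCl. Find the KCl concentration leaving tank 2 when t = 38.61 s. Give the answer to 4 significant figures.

2.541 mol/L

Time constants: τᵢ = Vᵢ/Q for each well-mixed tank.
τ₁ = 121.6/20.33 = 5.98131 s; τ₂ = 318.7/20.33 = 15.6763 s.
Solving the cascade with C₁(0)=C₂(0)=0 gives C₂(t) = C_in[1 − (τ₁ e^(−t/τ₁) − τ₂ e^(−t/τ₂))/(τ₁ − τ₂)].
At t = 38.61: e^(−t/τ₁) = 0.00157247, e^(−t/τ₂) = 0.0851835.
C₂ = 2.944·[1 − (5.98131·0.00157247 − 15.6763·0.0851835)/(-9.69503)] = 2.944·0.863233 = 2.54136 mol/L.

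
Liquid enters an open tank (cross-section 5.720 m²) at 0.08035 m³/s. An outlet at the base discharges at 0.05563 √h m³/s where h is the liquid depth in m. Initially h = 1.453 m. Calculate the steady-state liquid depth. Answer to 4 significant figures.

Level balance: A dh/dt = 0.08035 − 0.05563 √h. Setting dh/dt = 0:
Q_in = 0.05563 √h_ss ⇒ √h_ss = 0.08035/0.05563 = 1.44436.
h_ss = 1.44436² = 2.08619 m. (Since h₀ = 1.453 m < h_ss, the level will rise toward this value.)

2.086 m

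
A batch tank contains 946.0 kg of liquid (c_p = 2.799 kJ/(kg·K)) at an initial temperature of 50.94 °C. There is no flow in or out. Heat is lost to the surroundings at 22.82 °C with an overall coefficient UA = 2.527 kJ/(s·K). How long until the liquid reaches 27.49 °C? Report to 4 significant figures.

Lumped-capacitance energy balance: M c_p dT/dt = UA(T_amb − T).
τ = M c_p/UA = 1047.83 s; T_ss = T_amb = 22.8200 °C.
T(t) = T_ss + (T₀ − T_ss)e^(−t/τ); set T = 27.49:
t = −τ ln[(T − T_ss)/(T₀ − T_ss)] = −1047.83 · ln(0.166074) = 1881.18 s.

1881 s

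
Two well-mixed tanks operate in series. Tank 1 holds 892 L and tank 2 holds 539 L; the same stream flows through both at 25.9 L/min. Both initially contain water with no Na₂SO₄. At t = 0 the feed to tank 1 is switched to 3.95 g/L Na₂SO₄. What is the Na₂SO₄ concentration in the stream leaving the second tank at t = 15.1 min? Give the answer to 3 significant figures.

Species balance on tank i: dCᵢ/dt = (Cᵢ₋₁ − Cᵢ)/τᵢ with τᵢ = Vᵢ/Q.
τ₁ = 892/25.9 = 34.440 min; τ₂ = 539/25.9 = 20.811 min.
Tank 1: C₁ = C_in(1 − e^(−t/τ₁)). Tank 2 (τ₁ ≠ τ₂): C₂ = C_in[1 − (τ₁ e^(−t/τ₁) − τ₂ e^(−t/τ₂))/(τ₁ − τ₂)].
At t = 15.1: e^(−t/τ₁) = 0.64504, e^(−t/τ₂) = 0.48404.
C₂ = 3.95·[1 − (34.440·0.64504 − 20.811·0.48404)/(13.629)] = 3.95·0.10913 = 0.43105 g/L.

0.431 g/L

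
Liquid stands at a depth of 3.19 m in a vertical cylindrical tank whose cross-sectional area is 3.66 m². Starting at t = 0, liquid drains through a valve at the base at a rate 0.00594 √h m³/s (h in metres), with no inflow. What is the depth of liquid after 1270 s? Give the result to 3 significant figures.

0.571 m

Volume balance on the tank: A dh/dt = −0.00594 √h.
∫ h^(−1/2) dh = −(0.00594/A) ∫ dt, giving 2√h = 2√h₀ − (0.00594/A) t.
√h = √3.19 − 0.00594·1270/(2·3.66) = 1.7861 − 1.0306 = 0.75548.
h = 0.75548² = 0.57076 m.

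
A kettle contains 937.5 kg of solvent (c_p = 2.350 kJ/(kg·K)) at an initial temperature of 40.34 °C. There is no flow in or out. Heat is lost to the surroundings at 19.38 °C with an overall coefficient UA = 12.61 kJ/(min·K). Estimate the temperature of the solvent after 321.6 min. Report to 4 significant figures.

22.71 °C

First-law balance (no shaft work): M c_p dT/dt = −UA(T − T_amb).
dT/dt = (T_ss − T)/τ with T_ss = T_amb = 19.3800 °C, τ = M c_p/UA = 937.5·2.350/12.61 = 174.713 min.
T approaches T_ss exponentially: T(t) = T_ss + (T₀ − T_ss) e^(−t/τ).
T(321.6) = 19.3800 + (20.9600)·0.158700 = 22.7064 °C.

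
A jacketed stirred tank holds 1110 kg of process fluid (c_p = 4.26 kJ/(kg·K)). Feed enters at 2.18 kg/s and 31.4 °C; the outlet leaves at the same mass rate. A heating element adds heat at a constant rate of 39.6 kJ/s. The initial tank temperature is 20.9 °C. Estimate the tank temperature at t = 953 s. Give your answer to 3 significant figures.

33.4 °C

M c_p dT/dt = ṁ c_p (T_in − T) + Q̇.
τ = M/ṁ = 509.17 s; T_ss = T_in + Q̇/(ṁ c_p) = 31.4 + 39.6/(2.18·4.26) = 35.664 °C.
This is linear first-order; T(t) = T_ss + (T₀ − T_ss) e^(−t/τ).
T(953) = 35.664 + (-14.764)·e^(−953/509.17) = 35.664 + (-14.764)·0.15387 = 33.392 °C.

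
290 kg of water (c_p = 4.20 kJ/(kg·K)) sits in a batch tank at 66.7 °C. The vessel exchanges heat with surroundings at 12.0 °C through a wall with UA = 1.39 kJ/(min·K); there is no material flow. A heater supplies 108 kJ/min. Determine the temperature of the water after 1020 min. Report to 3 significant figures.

82.5 °C

First-law balance (no shaft work): M c_p dT/dt = −UA(T − T_amb) + Q̇.
dT/dt = (T_ss − T)/τ with T_ss = T_amb + Q̇/UA = 12.0 + 108/1.39 = 89.698 °C, τ = M c_p/UA = 290·4.20/1.39 = 876.26 min.
This is linear first-order; T(t) = T_ss + (T₀ − T_ss) e^(−t/τ).
T(1020) = 89.698 + (-22.998)·0.31222 = 82.517 °C.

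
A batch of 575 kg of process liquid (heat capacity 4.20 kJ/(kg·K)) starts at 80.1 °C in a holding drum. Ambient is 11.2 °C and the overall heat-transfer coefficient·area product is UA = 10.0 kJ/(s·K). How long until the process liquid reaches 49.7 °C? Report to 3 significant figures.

M c_p dT/dt = −UA(T − T_amb).
τ = M c_p/UA = 241.50 s; T_ss = T_amb = 11.200 °C.
T(t) = T_ss + (T₀ − T_ss)e^(−t/τ); set T = 49.7:
t = −τ ln[(T − T_ss)/(T₀ − T_ss)] = −241.50 · ln(0.55878) = 140.55 s.

141 s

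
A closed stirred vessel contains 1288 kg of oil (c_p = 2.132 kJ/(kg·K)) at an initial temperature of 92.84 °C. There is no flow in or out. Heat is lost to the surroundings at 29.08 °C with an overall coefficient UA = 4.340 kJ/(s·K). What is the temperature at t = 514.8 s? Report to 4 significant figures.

M c_p dT/dt = −UA(T − T_amb).
dT/dt = (T_ss − T)/τ with T_ss = T_amb = 29.0800 °C, τ = M c_p/UA = 1288·2.132/4.340 = 632.723 s.
Integrating: T(t) = T_ss + (T₀ − T_ss) e^(−t/τ).
T(514.8) = 29.0800 + (63.7600)·0.443248 = 57.3415 °C.

57.34 °C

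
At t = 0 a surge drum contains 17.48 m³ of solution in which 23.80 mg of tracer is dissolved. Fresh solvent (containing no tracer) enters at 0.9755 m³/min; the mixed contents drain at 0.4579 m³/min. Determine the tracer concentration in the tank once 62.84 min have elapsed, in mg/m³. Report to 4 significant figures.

0.1878 mg/m³

Total volume: dV/dt = Q_in − Q_out = 0.517600 m³/min, so V(t) = 17.48 + 0.517600 t and V(62.84) = 50.0060 m³.
Species balance (pure solvent in): dm/dt = −Q_out · m/V(t).
Separate: dm/m = −Q_out dt/V(t) ⇒ ln(m/m₀) = −(Q_out/(Q_in−Q_out)) ln(V/V₀).
m = m₀ (V₀/V)^(Q_out/(Q_in−Q_out)) = 23.80 × (17.48/50.0060)^(0.884660) = 9.39176 mg.
C = m/V = 9.39176/50.0060 = 0.187813 mg/m³.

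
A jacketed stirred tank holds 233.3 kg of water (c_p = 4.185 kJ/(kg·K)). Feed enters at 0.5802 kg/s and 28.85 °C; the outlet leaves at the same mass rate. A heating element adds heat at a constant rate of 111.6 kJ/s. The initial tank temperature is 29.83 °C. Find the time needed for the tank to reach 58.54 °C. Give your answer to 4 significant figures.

408.9 s

M c_p dT/dt = ṁ c_p (T_in − T) + Q̇.
τ = M/ṁ = 402.103 s; T_ss = T_in + Q̇/(ṁ c_p) = 74.8112 °C.
T(t) = T_ss + (T₀ − T_ss) e^(−t/τ). Set T = 58.54:
e^(−t/τ) = (58.54 − 74.8112)/(29.83 − 74.8112) = 0.361733
t = −402.103 · ln(0.361733) = 408.878 s.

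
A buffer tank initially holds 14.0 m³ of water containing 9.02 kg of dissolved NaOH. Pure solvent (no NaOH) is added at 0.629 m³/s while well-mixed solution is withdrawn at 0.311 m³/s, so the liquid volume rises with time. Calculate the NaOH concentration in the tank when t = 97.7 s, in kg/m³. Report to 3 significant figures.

0.0638 kg/m³

Total volume: dV/dt = Q_in − Q_out = 0.31800 m³/s, so V(t) = 14.0 + 0.31800 t and V(97.7) = 45.069 m³.
No NaOH enters, so dm/dt = −Q_out · (m/V).
dm/m = −Q_out dt/(V₀ + 0.31800 t); integrating gives ln(m/m₀) = −(Q_out/(Q_in−Q_out)) ln(V/V₀).
m = m₀ (V₀/V)^(Q_out/(Q_in−Q_out)) = 9.02 × (14.0/45.069)^(0.97799) = 2.8750 kg.
C = m/V = 2.8750/45.069 = 0.063792 kg/m³.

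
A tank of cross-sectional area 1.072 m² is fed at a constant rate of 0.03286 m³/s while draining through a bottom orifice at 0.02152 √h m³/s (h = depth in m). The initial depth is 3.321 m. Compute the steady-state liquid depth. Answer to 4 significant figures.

Level balance: A dh/dt = 0.03286 − 0.02152 √h. Setting dh/dt = 0:
Q_in = 0.02152 √h_ss ⇒ √h_ss = 0.03286/0.02152 = 1.52695.
h_ss = 1.52695² = 2.33158 m. (Since h₀ = 3.321 m > h_ss, the level will fall toward this value.)

2.332 m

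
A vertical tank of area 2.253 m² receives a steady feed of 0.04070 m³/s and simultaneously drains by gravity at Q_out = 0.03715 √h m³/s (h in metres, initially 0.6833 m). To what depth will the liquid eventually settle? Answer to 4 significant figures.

Unsteady balance on liquid volume: A dh/dt = Q_in − 0.03715 √h. At steady state dh/dt = 0:
Q_in = 0.03715 √h_ss ⇒ √h_ss = 0.04070/0.03715 = 1.09556.
h_ss = 1.09556² = 1.20025 m. (Since h₀ = 0.6833 m < h_ss, the level will rise toward this value.)

1.200 m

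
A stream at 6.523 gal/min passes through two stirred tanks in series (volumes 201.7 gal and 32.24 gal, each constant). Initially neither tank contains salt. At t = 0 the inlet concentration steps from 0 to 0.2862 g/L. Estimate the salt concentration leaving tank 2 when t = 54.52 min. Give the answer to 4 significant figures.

Species balance on tank i: dCᵢ/dt = (Cᵢ₋₁ − Cᵢ)/τᵢ with τᵢ = Vᵢ/Q.
τ₁ = 201.7/6.523 = 30.9214 min; τ₂ = 32.24/6.523 = 4.94251 min.
Tank 1: C₁ = C_in(1 − e^(−t/τ₁)). Tank 2 (τ₁ ≠ τ₂): C₂ = C_in[1 − (τ₁ e^(−t/τ₁) − τ₂ e^(−t/τ₂))/(τ₁ − τ₂)].
At t = 54.52: e^(−t/τ₁) = 0.171498, e^(−t/τ₂) = 1.61946e-05.
C₂ = 0.2862·[1 − (30.9214·0.171498 − 4.94251·1.61946e-05)/(25.9788)] = 0.2862·0.795877 = 0.227780 g/L.

0.2278 g/L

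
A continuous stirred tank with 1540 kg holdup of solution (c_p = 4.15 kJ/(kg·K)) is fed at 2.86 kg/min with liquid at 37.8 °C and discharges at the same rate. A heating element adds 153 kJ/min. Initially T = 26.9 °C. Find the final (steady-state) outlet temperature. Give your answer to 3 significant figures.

50.7 °C

M c_p dT/dt = ṁ c_p (T_in − T) + Q̇.
At steady state dT/dt = 0 ⇒ T_ss = T_in + Q̇/(ṁ c_p) = 37.8 + 153/(2.86·4.15) = 50.691 °C.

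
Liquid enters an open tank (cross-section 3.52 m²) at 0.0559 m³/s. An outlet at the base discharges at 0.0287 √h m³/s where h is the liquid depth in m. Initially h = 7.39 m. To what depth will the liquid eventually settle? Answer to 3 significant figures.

3.79 m

Mass balance (ρ constant): A dh/dt = Q_in − 0.0287 √h. At steady state dh/dt = 0:
Q_in = 0.0287 √h_ss ⇒ √h_ss = 0.0559/0.0287 = 1.9477.
h_ss = 1.9477² = 3.7937 m. (Since h₀ = 7.39 m > h_ss, the level will fall toward this value.)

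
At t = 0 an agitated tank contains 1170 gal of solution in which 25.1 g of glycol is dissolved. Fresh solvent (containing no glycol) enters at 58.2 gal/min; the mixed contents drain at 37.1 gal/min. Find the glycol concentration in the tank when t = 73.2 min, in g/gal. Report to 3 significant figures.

Total volume: dV/dt = Q_in − Q_out = 21.100 gal/min, so V(t) = 1170 + 21.100 t and V(73.2) = 2714.5 gal.
No glycol enters, so dm/dt = −Q_out · (m/V).
dm/m = −Q_out dt/(V₀ + 21.100 t); integrating gives ln(m/m₀) = −(Q_out/(Q_in−Q_out)) ln(V/V₀).
m = m₀ (V₀/V)^(Q_out/(Q_in−Q_out)) = 25.1 × (1170/2714.5)^(1.7583) = 5.7148 g.
C = m/V = 5.7148/2714.5 = 0.0021053 g/gal.

0.00211 g/gal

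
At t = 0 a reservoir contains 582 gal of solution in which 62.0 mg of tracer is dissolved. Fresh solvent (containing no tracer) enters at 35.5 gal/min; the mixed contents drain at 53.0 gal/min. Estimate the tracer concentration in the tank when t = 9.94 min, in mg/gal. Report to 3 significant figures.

Total volume: dV/dt = Q_in − Q_out = -17.500 gal/min, so V(t) = 582 − 17.500 t and V(9.94) = 408.05 gal.
Species balance (pure solvent in): dm/dt = −Q_out · m/V(t).
dm/m = −Q_out dt/(V₀ − 17.500 t); integrating gives ln(m/m₀) = −(Q_out/(Q_in−Q_out)) ln(V/V₀).
m = m₀ (V₀/V)^(Q_out/(Q_in−Q_out)) = 62.0 × (582/408.05)^(-3.0286) = 21.152 mg.
C = m/V = 21.152/408.05 = 0.051837 mg/gal.

0.0518 mg/gal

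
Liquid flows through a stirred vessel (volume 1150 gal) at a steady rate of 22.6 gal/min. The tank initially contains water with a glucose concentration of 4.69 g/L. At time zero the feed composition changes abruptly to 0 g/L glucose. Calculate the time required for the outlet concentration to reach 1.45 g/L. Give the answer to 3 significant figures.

Accumulation = in − out for the solute gives V dC/dt = Q(C_in − C), so τ = V/Q = 50.885 min.
C(t) = C_in + (C₀ − C_in) e^(−t/τ). Set C = 1.45 and solve for t:
e^(−t/τ) = (C − C_in)/(C₀ − C_in) = (1.45 − 0)/(4.69 − 0) = 0.30917
t = −τ ln(…) = 50.885 × 1.1739 = 59.732 min.

59.7 min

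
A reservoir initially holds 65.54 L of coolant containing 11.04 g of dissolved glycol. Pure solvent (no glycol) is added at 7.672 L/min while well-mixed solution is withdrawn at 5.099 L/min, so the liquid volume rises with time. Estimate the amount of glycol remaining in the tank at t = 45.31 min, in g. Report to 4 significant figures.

Let m(t) be the amount of glycol. Volume: V(t) = V₀ + (Q_in − Q_out) t = 65.54 + 2.57300 t; V(45.31) = 182.123 L.
Species balance (pure solvent in): dm/dt = −Q_out · m/V(t).
dm/m = −Q_out dt/(V₀ + 2.57300 t); integrating gives ln(m/m₀) = −(Q_out/(Q_in−Q_out)) ln(V/V₀).
m = m₀ (V₀/V)^(Q_out/(Q_in−Q_out)) = 11.04 × (65.54/182.123)^(1.98173) = 1.45667 g.

1.457 g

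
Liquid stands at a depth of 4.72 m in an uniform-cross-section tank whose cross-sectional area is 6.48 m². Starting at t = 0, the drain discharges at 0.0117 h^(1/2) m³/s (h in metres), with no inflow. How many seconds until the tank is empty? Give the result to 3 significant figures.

Accumulation of liquid (constant cross-section A): A dh/dt = −0.0117 √h.
∫ h^(−1/2) dh = −(0.0117/A) ∫ dt, giving 2√h = 2√h₀ − (0.0117/A) t.
Tank is empty when √h = 0: t_empty = 2A√h₀/0.0117.
t_empty = 2·6.48·√4.72/0.0117 = 12.960·2.1726/0.0117 = 2406.5 s.

2410 s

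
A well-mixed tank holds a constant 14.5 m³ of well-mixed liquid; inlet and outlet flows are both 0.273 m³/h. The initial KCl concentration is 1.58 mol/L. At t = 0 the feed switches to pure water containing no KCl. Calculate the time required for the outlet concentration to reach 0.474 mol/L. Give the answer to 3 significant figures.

63.9 h

Species balance on the tank: V dC/dt = Q(C_in − C), so τ = V/Q = 53.114 h.
C(t) = C_in + (C₀ − C_in) e^(−t/τ). Set C = 0.474 and solve for t:
e^(−t/τ) = (C − C_in)/(C₀ − C_in) = (0.474 − 0)/(1.58 − 0) = 0.30000
t = −τ ln(…) = 53.114 × 1.2040 = 63.947 h.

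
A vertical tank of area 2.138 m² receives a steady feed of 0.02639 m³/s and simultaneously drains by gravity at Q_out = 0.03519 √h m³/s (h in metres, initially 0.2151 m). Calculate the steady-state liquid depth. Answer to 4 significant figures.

A dh/dt = Q_in − 0.03519 √h. Steady state requires inflow = outflow:
Q_in = 0.03519 √h_ss ⇒ √h_ss = 0.02639/0.03519 = 0.749929.
h_ss = 0.749929² = 0.562393 m. (Since h₀ = 0.2151 m < h_ss, the level will rise toward this value.)

0.5624 m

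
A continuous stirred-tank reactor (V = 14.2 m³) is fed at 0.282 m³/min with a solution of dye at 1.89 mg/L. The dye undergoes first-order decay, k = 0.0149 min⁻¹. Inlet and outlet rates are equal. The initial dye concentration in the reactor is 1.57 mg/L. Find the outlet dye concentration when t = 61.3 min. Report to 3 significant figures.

1.14 mg/L

V dC/dt = Q(C_in − C) − k V C.
dC/dt = (Q/V) C_in − (Q/V + k) C; effective rate a = Q/V + k = 0.019859 + 0.0149 = 0.034759 min⁻¹.
C_ss = Q C_in/(Q + kV) = 1.0798 mg/L; C(t) = C_ss + (C₀ − C_ss) e^(−a t).
C(61.3) = 1.0798 + (0.49018)·e^(−0.034759·61.3) = 1.0798 + (0.49018)·0.11875 = 1.1380 mg/L.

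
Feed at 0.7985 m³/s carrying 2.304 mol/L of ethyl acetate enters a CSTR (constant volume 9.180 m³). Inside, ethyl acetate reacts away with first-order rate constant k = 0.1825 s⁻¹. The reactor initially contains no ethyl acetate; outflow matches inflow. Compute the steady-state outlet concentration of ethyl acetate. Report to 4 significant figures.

0.7437 mol/L

V dC/dt = Q(C_in − C) − k V C.
Steady state (dC/dt = 0): C_ss = Q C_in/(Q + kV) = C_in/(1 + kV/Q).
C_ss = 0.7985·2.304/(0.7985 + 0.1825·9.180) = 1.83974/2.47385 = 0.743676 mol/L.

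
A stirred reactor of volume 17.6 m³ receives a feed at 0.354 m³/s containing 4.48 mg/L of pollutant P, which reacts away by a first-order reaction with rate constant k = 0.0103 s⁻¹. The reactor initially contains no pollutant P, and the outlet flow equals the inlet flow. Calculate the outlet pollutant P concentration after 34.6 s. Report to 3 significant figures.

V dC/dt = Q(C_in − C) − k V C.
This is linear with rate a = Q/V + k = 0.030414 s⁻¹.
C_ss = Q C_in/(Q + kV) = 2.9628 mg/L; C(t) = C_ss + (C₀ − C_ss) e^(−a t).
C(34.6) = 2.9628 + (-2.9628)·e^(−0.030414·34.6) = 2.9628 + (-2.9628)·0.34913 = 1.9284 mg/L.

1.93 mg/L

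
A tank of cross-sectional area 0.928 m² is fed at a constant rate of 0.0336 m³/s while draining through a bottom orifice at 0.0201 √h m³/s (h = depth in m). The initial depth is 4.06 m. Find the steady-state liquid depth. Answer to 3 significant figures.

A dh/dt = Q_in − 0.0201 √h. Steady state requires inflow = outflow:
Q_in = 0.0201 √h_ss ⇒ √h_ss = 0.0336/0.0201 = 1.6716.
h_ss = 1.6716² = 2.7944 m. (Since h₀ = 4.06 m > h_ss, the level will fall toward this value.)

2.79 m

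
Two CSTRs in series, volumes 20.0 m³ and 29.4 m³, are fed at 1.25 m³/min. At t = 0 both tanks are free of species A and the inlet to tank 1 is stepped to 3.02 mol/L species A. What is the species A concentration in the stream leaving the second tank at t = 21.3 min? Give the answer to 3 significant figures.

Each tank obeys Vᵢ dCᵢ/dt = Q(Cᵢ₋₁ − Cᵢ), so τᵢ = Vᵢ/Q.
τ₁ = 20.0/1.25 = 16.000 min; τ₂ = 29.4/1.25 = 23.520 min.
Tank 1: C₁ = C_in(1 − e^(−t/τ₁)). Tank 2 (τ₁ ≠ τ₂): C₂ = C_in[1 − (τ₁ e^(−t/τ₁) − τ₂ e^(−t/τ₂))/(τ₁ − τ₂)].
At t = 21.3: e^(−t/τ₁) = 0.26415, e^(−t/τ₂) = 0.40429.
C₂ = 3.02·[1 − (16.000·0.26415 − 23.520·0.40429)/(-7.5200)] = 3.02·0.29752 = 0.89851 mol/L.

0.899 mol/L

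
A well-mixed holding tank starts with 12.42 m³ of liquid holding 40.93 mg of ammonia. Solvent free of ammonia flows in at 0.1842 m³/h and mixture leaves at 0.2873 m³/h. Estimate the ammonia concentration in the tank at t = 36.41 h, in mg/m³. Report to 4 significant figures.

Total volume: dV/dt = Q_in − Q_out = -0.103100 m³/h, so V(t) = 12.42 − 0.103100 t and V(36.41) = 8.66613 m³.
No ammonia enters, so dm/dt = −Q_out · (m/V).
dm/m = −Q_out dt/(V₀ − 0.103100 t); integrating gives ln(m/m₀) = −(Q_out/(Q_in−Q_out)) ln(V/V₀).
m = m₀ (V₀/V)^(Q_out/(Q_in−Q_out)) = 40.93 × (12.42/8.66613)^(-2.78661) = 15.0143 mg.
C = m/V = 15.0143/8.66613 = 1.73252 mg/m³.

1.733 mg/m³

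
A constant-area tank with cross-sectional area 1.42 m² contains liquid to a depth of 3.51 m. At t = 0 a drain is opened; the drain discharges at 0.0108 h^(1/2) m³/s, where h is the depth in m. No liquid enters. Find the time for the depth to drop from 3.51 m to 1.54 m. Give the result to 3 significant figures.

166 s

Volume balance on the tank: A dh/dt = −0.0108 √h.
∫ h^(−1/2) dh = −(0.0108/A) ∫ dt, giving 2√h = 2√h₀ − (0.0108/A) t.
t = 2A(√h₀ − √h)/0.0108 = 2·1.42·(√3.51 − √1.54)/0.0108
  = 2.8400 × (1.8735 − 1.2410) / 0.0108 = 166.33 s.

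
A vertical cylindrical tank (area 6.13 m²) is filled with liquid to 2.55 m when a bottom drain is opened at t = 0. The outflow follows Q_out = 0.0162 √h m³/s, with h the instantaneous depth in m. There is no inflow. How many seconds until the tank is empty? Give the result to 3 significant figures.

1210 s

A dh/dt = −Q_out = −0.0162 √h.
Separate and integrate: 2(√h − √h₀) = −(0.0162/A) t.
Set h = 0: 2√h₀ = (0.0162/A) t_empty ⇒ t_empty = 2A√h₀/0.0162.
t_empty = 2·6.13·√2.55/0.0162 = 12.260·1.5969/0.0162 = 1208.5 s.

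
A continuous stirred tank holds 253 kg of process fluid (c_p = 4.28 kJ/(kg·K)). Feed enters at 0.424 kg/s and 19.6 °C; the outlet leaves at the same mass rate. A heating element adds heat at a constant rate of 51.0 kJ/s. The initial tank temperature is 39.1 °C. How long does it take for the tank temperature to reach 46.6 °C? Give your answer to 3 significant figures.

M c_p dT/dt = ṁ c_p (T_in − T) + Q̇.
τ = M/ṁ = 596.70 s; T_ss = T_in + Q̇/(ṁ c_p) = 47.704 °C.
T(t) = T_ss + (T₀ − T_ss) e^(−t/τ). Set T = 46.6:
e^(−t/τ) = (46.6 − 47.704)/(39.1 − 47.704) = 0.12826
t = −596.70 · ln(0.12826) = 1225.4 s.

1230 s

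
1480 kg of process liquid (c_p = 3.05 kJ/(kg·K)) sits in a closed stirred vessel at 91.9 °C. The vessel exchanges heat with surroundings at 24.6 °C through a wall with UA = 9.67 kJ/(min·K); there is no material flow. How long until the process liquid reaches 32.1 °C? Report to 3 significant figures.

Unsteady energy balance on the tank contents: M c_p dT/dt = −UA(T − T_amb).
τ = M c_p/UA = 466.80 min; T_ss = T_amb = 24.600 °C.
T(t) = T_ss + (T₀ − T_ss)e^(−t/τ); set T = 32.1:
t = −τ ln[(T − T_ss)/(T₀ − T_ss)] = −466.80 · ln(0.11144) = 1024.3 min.

1020 min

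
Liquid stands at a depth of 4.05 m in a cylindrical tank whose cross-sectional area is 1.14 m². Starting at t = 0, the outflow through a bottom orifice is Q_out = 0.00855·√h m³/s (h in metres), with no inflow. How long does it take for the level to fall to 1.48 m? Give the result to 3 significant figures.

212 s

A dh/dt = −Q_out = −0.00855 √h.
This is separable: 2 d(√h)/dt = −0.00855/A, so √h = √h₀ − (0.00855/(2A)) t.
t = 2A(√h₀ − √h)/0.00855 = 2·1.14·(√4.05 − √1.48)/0.00855
  = 2.2800 × (2.0125 − 1.2166) / 0.00855 = 212.24 s.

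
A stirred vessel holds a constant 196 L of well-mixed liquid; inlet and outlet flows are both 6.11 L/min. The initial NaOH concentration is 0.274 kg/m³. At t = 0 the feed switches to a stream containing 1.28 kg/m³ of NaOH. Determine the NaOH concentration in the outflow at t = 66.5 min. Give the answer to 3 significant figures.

Accumulation = in − out for the solute gives V dC/dt = Q(C_in − C).
Time constant τ = V/Q = 196/6.11 = 32.079 min.
Solution: C(t) = C_in + (C₀ − C_in) e^(−t/τ).
C(66.5) = 1.28 + (0.274 − 1.28)·e^(−66.5/32.079) = 1.28 + (-1.0060)·0.12580 = 1.1534 kg/m³.

1.15 kg/m³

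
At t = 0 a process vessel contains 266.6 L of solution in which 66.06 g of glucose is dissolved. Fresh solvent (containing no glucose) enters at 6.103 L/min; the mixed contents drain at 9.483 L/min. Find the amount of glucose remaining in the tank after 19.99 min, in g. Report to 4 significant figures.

Total volume: dV/dt = Q_in − Q_out = -3.38000 L/min, so V(t) = 266.6 − 3.38000 t and V(19.99) = 199.034 L.
Solute balance: dm/dt = 0 − Q_out C = −Q_out m/V(t).
Separate: dm/m = −Q_out dt/V(t) ⇒ ln(m/m₀) = −(Q_out/(Q_in−Q_out)) ln(V/V₀).
m = m₀ (V₀/V)^(Q_out/(Q_in−Q_out)) = 66.06 × (266.6/199.034)^(-2.80562) = 29.0946 g.

29.09 g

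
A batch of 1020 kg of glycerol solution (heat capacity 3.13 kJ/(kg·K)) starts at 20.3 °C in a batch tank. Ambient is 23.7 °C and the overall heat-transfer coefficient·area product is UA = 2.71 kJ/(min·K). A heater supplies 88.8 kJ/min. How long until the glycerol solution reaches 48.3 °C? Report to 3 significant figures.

Energy balance: M c_p dT/dt = −UA(T − T_amb) + Q̇.
τ = M c_p/UA = 1178.1 min; T_ss = T_amb + Q̇/UA = 23.7 + 88.8/2.71 = 56.468 °C.
T(t) = T_ss + (T₀ − T_ss)e^(−t/τ); set T = 48.3:
t = −τ ln[(T − T_ss)/(T₀ − T_ss)] = −1178.1 · ln(0.22582) = 1753.0 min.

1750 min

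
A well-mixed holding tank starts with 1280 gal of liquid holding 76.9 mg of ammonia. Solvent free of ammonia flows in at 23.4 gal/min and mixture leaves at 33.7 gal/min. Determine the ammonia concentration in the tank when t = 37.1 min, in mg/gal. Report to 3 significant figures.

Total volume: dV/dt = Q_in − Q_out = -10.300 gal/min, so V(t) = 1280 − 10.300 t and V(37.1) = 897.87 gal.
Solute balance: dm/dt = 0 − Q_out C = −Q_out m/V(t).
Separate: dm/m = −Q_out dt/V(t) ⇒ ln(m/m₀) = −(Q_out/(Q_in−Q_out)) ln(V/V₀).
m = m₀ (V₀/V)^(Q_out/(Q_in−Q_out)) = 76.9 × (1280/897.87)^(-3.2718) = 24.103 mg.
C = m/V = 24.103/897.87 = 0.026845 mg/gal.

0.0268 mg/gal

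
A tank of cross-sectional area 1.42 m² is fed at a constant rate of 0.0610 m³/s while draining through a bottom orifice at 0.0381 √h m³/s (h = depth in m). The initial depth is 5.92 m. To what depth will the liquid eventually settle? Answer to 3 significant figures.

2.56 m

Mass balance (ρ constant): A dh/dt = Q_in − 0.0381 √h. At steady state dh/dt = 0:
Q_in = 0.0381 √h_ss ⇒ √h_ss = 0.0610/0.0381 = 1.6010.
h_ss = 1.6010² = 2.5634 m. (Since h₀ = 5.92 m > h_ss, the level will fall toward this value.)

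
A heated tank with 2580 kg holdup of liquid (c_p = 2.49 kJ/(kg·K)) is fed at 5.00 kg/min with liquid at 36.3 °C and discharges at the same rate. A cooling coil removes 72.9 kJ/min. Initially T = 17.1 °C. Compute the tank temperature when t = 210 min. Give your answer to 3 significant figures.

21.6 °C

Unsteady energy balance on the tank contents: M c_p dT/dt = ṁ c_p (T_in − T) − 72.9.
Rearrange: dT/dt = (T_ss − T)/τ with τ = M/ṁ = 516.00 min and T_ss = T_in − Q̇/(ṁ c_p) = 30.445 °C.
Solution: T(t) = T_ss + (T₀ − T_ss) e^(−t/τ).
T(210) = 30.445 + (-13.345)·e^(−210/516.00) = 30.445 + (-13.345)·0.66566 = 21.562 °C.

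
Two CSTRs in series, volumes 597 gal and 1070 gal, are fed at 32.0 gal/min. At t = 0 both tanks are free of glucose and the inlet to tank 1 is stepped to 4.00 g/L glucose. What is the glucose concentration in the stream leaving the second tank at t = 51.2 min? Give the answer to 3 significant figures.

2.37 g/L

Each tank obeys Vᵢ dCᵢ/dt = Q(Cᵢ₋₁ − Cᵢ), so τᵢ = Vᵢ/Q.
τ₁ = 597/32.0 = 18.656 min; τ₂ = 1070/32.0 = 33.438 min.
Tank 1: C₁ = C_in(1 − e^(−t/τ₁)). Tank 2 (τ₁ ≠ τ₂): C₂ = C_in[1 − (τ₁ e^(−t/τ₁) − τ₂ e^(−t/τ₂))/(τ₁ − τ₂)].
At t = 51.2: e^(−t/τ₁) = 0.064288, e^(−t/τ₂) = 0.21627.
C₂ = 4.00·[1 − (18.656·0.064288 − 33.438·0.21627)/(-14.781)] = 4.00·0.59190 = 2.3676 g/L.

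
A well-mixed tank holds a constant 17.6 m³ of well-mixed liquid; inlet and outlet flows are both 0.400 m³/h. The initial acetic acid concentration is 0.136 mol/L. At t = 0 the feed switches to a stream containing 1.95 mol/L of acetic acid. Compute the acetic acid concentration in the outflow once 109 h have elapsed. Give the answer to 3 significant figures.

1.80 mol/L

Mass balance on the solute (V constant): V dC/dt = Q(C_in − C).
Time constant τ = V/Q = 17.6/0.400 = 44.000 h.
Integrating: C(t) = C_in + (C₀ − C_in) e^(−t/τ).
C(109) = 1.95 + (0.136 − 1.95)·e^(−109/44.000) = 1.95 + (-1.8140)·0.083972 = 1.7977 mol/L.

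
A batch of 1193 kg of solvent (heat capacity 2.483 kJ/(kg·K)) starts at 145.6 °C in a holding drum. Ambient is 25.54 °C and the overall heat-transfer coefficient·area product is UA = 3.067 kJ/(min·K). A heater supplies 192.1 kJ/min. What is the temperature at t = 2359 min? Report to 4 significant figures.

93.17 °C

Lumped-capacitance energy balance: M c_p dT/dt = UA(T_amb − T) + Q̇.
dT/dt = (T_ss − T)/τ with T_ss = T_amb + Q̇/UA = 25.54 + 192.1/3.067 = 88.1745 °C, τ = M c_p/UA = 1193·2.483/3.067 = 965.836 min.
Integrating: T(t) = T_ss + (T₀ − T_ss) e^(−t/τ).
T(2359) = 88.1745 + (57.4255)·0.0869481 = 93.1675 °C.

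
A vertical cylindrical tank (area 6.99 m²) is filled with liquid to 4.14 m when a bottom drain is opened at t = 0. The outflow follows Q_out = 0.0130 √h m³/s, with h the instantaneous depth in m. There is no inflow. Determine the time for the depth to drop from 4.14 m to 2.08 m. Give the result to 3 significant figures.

Accumulation of liquid (constant cross-section A): A dh/dt = −0.0130 √h.
∫ h^(−1/2) dh = −(0.0130/A) ∫ dt, giving 2√h = 2√h₀ − (0.0130/A) t.
t = 2A(√h₀ − √h)/0.0130 = 2·6.99·(√4.14 − √2.08)/0.0130
  = 13.980 × (2.0347 − 1.4422) / 0.0130 = 637.14 s.

637 s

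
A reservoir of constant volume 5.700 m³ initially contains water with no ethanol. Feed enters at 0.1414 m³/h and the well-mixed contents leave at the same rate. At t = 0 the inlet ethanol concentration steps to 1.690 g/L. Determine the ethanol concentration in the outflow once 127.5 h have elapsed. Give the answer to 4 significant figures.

Mass balance on the solute (V constant): V dC/dt = Q(C_in − C).
Time constant τ = V/Q = 5.700/0.1414 = 40.3112 h.
C approaches C_in exponentially: C(t) = C_in + (C₀ − C_in) e^(−t/τ).
C(127.5) = 1.690 + (0 − 1.690)·e^(−127.5/40.3112) = 1.690 + (-1.69000)·0.0423031 = 1.61851 g/L.

1.619 g/L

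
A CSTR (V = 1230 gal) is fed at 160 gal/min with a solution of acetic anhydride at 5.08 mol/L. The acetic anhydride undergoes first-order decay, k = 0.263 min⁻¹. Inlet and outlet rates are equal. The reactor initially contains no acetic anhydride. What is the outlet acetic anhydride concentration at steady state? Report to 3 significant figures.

1.68 mol/L

Species balance: V dC/dt = Q C_in − Q C − k V C.
At steady state: 0 = Q C_in − (Q + kV) C_ss, so C_ss = Q C_in/(Q + kV).
C_ss = 160·5.08/(160 + 0.263·1230) = 812.80/483.49 = 1.6811 mol/L.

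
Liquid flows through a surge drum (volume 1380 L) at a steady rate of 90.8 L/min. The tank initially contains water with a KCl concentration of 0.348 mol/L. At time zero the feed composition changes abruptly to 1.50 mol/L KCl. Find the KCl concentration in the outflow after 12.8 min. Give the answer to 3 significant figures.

1.00 mol/L

Species balance on the tank: V dC/dt = Q(C_in − C).
Rewrite as dC/dt + C/τ = C_in/τ, τ = V/Q = 15.198 min.
Solution: C(t) = C_in + (C₀ − C_in) e^(−t/τ).
C(12.8) = 1.50 + (0.348 − 1.50)·e^(−12.8/15.198) = 1.50 + (-1.1520)·0.43076 = 1.0038 mol/L.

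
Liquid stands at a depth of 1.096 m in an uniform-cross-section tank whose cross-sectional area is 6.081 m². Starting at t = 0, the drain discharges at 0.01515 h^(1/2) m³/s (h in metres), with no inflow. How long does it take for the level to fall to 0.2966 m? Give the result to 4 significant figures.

403.2 s

Accumulation of liquid (constant cross-section A): A dh/dt = −0.01515 √h.
Separate and integrate: 2(√h − √h₀) = −(0.01515/A) t.
t = 2A(√h₀ − √h)/0.01515 = 2·6.081·(√1.096 − √0.2966)/0.01515
  = 12.1620 × (1.04690 − 0.544610) / 0.01515 = 403.225 s.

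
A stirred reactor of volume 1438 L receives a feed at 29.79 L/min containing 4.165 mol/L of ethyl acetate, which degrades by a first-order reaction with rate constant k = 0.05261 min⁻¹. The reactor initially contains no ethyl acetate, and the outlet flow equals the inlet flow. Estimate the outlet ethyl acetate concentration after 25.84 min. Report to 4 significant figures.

0.9998 mol/L

V dC/dt = Q(C_in − C) − k V C.
dC/dt = (Q/V) C_in − (Q/V + k) C; effective rate a = Q/V + k = 0.0207163 + 0.05261 = 0.0733263 min⁻¹.
C_ss = Q C_in/(Q + kV) = 1.17670 mol/L; C(t) = C_ss + (C₀ − C_ss) e^(−a t).
C(25.84) = 1.17670 + (-1.17670)·e^(−0.0733263·25.84) = 1.17670 + (-1.17670)·0.150356 = 0.999779 mol/L.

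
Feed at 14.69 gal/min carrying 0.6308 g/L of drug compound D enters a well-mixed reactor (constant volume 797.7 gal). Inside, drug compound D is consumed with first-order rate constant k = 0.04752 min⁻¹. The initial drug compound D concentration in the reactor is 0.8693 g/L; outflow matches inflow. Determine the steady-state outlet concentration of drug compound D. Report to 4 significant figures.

0.1762 g/L

V dC/dt = Q(C_in − C) − k V C.
Steady state (dC/dt = 0): C_ss = Q C_in/(Q + kV) = C_in/(1 + kV/Q).
C_ss = 14.69·0.6308/(14.69 + 0.04752·797.7) = 9.26645/52.5967 = 0.176179 g/L.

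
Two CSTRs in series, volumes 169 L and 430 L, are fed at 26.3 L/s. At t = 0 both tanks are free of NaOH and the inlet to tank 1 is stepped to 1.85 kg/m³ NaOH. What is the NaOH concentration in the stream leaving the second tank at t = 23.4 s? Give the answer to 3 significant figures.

1.15 kg/m³

Time constants: τᵢ = Vᵢ/Q for each well-mixed tank.
τ₁ = 169/26.3 = 6.4259 s; τ₂ = 430/26.3 = 16.350 s.
Solving the cascade with C₁(0)=C₂(0)=0 gives C₂(t) = C_in[1 − (τ₁ e^(−t/τ₁) − τ₂ e^(−t/τ₂))/(τ₁ − τ₂)].
At t = 23.4: e^(−t/τ₁) = 0.026212, e^(−t/τ₂) = 0.23902.
C₂ = 1.85·[1 − (6.4259·0.026212 − 16.350·0.23902)/(-9.9240)] = 1.85·0.62319 = 1.1529 kg/m³.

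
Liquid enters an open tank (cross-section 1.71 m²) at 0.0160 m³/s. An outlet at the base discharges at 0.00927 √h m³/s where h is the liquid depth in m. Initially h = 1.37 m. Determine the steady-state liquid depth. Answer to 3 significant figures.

2.98 m

Unsteady balance on liquid volume: A dh/dt = Q_in − 0.00927 √h. At steady state dh/dt = 0:
Q_in = 0.00927 √h_ss ⇒ √h_ss = 0.0160/0.00927 = 1.7260.
h_ss = 1.7260² = 2.9791 m. (Since h₀ = 1.37 m < h_ss, the level will rise toward this value.)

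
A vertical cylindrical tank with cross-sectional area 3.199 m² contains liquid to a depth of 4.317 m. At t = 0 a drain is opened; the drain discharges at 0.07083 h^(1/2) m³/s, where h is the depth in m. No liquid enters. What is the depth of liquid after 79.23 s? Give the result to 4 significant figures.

With no inflow, A dh/dt = −0.07083 √h.
This is separable: 2 d(√h)/dt = −0.07083/A, so √h = √h₀ − (0.07083/(2A)) t.
√h = √4.317 − 0.07083·79.23/(2·3.199) = 2.07774 − 0.877127 = 1.20061.
h = 1.20061² = 1.44147 m.

1.441 m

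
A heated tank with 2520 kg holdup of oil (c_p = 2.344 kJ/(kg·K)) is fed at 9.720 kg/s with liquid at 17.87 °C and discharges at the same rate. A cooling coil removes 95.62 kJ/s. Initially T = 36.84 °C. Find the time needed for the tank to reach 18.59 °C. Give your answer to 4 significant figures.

401.9 s

First-law balance (no shaft work): M c_p dT/dt = ṁ c_p (T_in − T) − 95.62.
τ = M/ṁ = 259.259 s; T_ss = T_in − Q̇/(ṁ c_p) = 13.6731 °C.
T(t) = T_ss + (T₀ − T_ss) e^(−t/τ). Set T = 18.59:
e^(−t/τ) = (18.59 − 13.6731)/(36.84 − 13.6731) = 0.212237
t = −259.259 · ln(0.212237) = 401.865 s.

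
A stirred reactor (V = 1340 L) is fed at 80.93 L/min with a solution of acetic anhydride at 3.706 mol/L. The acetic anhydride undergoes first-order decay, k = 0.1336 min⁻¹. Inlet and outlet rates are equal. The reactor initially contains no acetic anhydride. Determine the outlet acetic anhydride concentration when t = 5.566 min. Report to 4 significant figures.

Accumulation = in − out − consumed: V dC/dt = Q C_in − Q C − k V C.
dC/dt = (Q/V) C_in − (Q/V + k) C; effective rate a = Q/V + k = 0.0603955 + 0.1336 = 0.193996 min⁻¹.
C_ss = Q C_in/(Q + kV) = 1.15377 mol/L; C(t) = C_ss + (C₀ − C_ss) e^(−a t).
C(5.566) = 1.15377 + (-1.15377)·e^(−0.193996·5.566) = 1.15377 + (-1.15377)·0.339671 = 0.761867 mol/L.

0.7619 mol/L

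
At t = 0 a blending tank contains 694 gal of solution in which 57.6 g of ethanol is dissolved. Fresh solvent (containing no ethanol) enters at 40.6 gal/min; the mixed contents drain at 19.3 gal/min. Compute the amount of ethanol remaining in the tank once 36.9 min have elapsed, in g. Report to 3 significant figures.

29.0 g

Let m(t) be the amount of ethanol. Volume: V(t) = V₀ + (Q_in − Q_out) t = 694 + 21.300 t; V(36.9) = 1480.0 gal.
Species balance (pure solvent in): dm/dt = −Q_out · m/V(t).
Separate: dm/m = −Q_out dt/V(t) ⇒ ln(m/m₀) = −(Q_out/(Q_in−Q_out)) ln(V/V₀).
m = m₀ (V₀/V)^(Q_out/(Q_in−Q_out)) = 57.6 × (694/1480.0)^(0.90610) = 29.001 g.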